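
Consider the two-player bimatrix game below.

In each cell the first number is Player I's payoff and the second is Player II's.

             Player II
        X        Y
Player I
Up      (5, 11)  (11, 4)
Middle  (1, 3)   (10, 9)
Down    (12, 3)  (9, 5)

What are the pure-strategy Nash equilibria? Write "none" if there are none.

none

Player I against X: payoffs 5, 1, 12 → best response Down.
Player I against Y: payoffs 11, 10, 9 → best response Up.
Player II against Up: payoffs 11, 4 → best response X.
Player II against Middle: payoffs 3, 9 → best response Y.
Player II against Down: payoffs 3, 5 → best response Y.
No profile is a mutual best response for all players.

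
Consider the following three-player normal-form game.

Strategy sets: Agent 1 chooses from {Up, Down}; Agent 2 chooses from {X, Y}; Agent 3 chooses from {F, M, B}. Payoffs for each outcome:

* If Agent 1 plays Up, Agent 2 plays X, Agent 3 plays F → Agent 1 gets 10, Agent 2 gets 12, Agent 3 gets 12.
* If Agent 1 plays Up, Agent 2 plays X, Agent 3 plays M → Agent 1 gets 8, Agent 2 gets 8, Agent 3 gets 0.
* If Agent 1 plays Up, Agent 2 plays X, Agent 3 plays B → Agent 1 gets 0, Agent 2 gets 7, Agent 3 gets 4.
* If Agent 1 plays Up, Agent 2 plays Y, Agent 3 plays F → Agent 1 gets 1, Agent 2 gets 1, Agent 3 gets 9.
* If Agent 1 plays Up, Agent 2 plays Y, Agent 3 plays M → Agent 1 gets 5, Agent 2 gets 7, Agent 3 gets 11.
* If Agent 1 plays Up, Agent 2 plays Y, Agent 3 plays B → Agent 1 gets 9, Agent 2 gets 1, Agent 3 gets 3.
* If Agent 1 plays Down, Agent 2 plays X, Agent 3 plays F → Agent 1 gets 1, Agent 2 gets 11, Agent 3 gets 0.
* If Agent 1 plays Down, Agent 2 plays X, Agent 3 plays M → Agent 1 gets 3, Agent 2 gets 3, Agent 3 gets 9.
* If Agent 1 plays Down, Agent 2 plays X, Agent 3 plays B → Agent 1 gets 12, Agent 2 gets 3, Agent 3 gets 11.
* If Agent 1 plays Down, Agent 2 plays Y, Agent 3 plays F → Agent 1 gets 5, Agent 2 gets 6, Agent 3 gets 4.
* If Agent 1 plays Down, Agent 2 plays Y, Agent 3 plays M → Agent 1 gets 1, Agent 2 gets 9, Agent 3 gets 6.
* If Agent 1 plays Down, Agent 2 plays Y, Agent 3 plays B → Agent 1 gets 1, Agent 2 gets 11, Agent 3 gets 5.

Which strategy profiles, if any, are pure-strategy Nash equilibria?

(Up, X, F)

(Up, X, F): Agent 1 gets 10, best alternative 1; Agent 2 gets 12, best alternative 1; Agent 3 gets 12, best alternative 4. No profitable deviation — NE.
(Up, X, M): Agent 3 can switch to F (0 → 12). Not NE.
(Up, X, B): Agent 1 can switch to Down (0 → 12). Not NE.
(Up, Y, F): Agent 1 can switch to Down (1 → 5). Not NE.
(Up, Y, M): Agent 2 can switch to X (7 → 8). Not NE.
(Up, Y, B): Agent 2 can switch to X (1 → 7). Not NE.
(Down, X, F): Agent 1 can switch to Up (1 → 10). Not NE.
(Down, X, M): Agent 1 can switch to Up (3 → 8). Not NE.
(Down, X, B): Agent 2 can switch to Y (3 → 11). Not NE.
(The remaining 3 profiles each have a profitable deviation by the same check.)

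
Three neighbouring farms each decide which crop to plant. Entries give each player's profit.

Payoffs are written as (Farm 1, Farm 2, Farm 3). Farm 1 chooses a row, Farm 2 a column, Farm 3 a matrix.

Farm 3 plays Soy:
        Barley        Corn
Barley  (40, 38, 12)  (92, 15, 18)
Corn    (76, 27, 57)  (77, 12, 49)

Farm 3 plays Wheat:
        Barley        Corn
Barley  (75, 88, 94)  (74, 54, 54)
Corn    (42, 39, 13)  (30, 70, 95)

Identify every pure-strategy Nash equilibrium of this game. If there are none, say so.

Pure-strategy Nash equilibria: (Barley, Barley, Wheat); (Corn, Barley, Soy)

Farm 1 against (Barley, Soy): payoffs 40, 76 → best response Corn.
Farm 1 against (Barley, Wheat): payoffs 75, 42 → best response Barley.
Farm 1 against (Corn, Soy): payoffs 92, 77 → best response Barley.
Farm 1 against (Corn, Wheat): payoffs 74, 30 → best response Barley.
Farm 2 against (Barley, Soy): payoffs 38, 15 → best response Barley.
Farm 2 against (Barley, Wheat): payoffs 88, 54 → best response Barley.
Farm 2 against (Corn, Soy): payoffs 27, 12 → best response Barley.
Farm 2 against (Corn, Wheat): payoffs 39, 70 → best response Corn.
Farm 3 against (Barley, Barley): payoffs 12, 94 → best response Wheat.
Farm 3 against (Barley, Corn): payoffs 18, 54 → best response Wheat.
Farm 3 against (Corn, Barley): payoffs 57, 13 → best response Soy.
Farm 3 against (Corn, Corn): payoffs 49, 95 → best response Wheat.
Mutual best responses: (Barley, Barley, Wheat); (Corn, Barley, Soy).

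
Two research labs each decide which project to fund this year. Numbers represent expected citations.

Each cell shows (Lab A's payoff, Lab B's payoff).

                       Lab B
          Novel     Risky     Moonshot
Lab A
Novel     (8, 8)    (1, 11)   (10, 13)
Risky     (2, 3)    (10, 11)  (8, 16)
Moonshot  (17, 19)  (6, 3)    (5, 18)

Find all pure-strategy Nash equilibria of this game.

Lab A against Novel: payoffs 8, 2, 17 → best response Moonshot.
Lab A against Risky: payoffs 1, 10, 6 → best response Risky.
Lab A against Moonshot: payoffs 10, 8, 5 → best response Novel.
Lab B against Novel: payoffs 8, 11, 13 → best response Moonshot.
Lab B against Risky: payoffs 3, 11, 16 → best response Moonshot.
Lab B against Moonshot: payoffs 19, 3, 18 → best response Novel.
Mutual best responses: (Novel, Moonshot); (Moonshot, Novel).

The pure Nash equilibria are (Novel, Moonshot), (Moonshot, Novel).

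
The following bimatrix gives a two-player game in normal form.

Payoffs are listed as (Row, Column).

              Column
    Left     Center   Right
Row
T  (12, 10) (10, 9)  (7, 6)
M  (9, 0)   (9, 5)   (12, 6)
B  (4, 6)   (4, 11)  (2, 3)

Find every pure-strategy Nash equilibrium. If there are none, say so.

The pure Nash equilibria are (T, Left); (M, Right).

Mark each player's best response to every combination of opponents' strategies; a profile where every player is best-responding is a pure Nash equilibrium.
Row against Left: payoffs 12, 9, 4 → best response T.
Row against Center: payoffs 10, 9, 4 → best response T.
Row against Right: payoffs 7, 12, 2 → best response M.
Column against T: payoffs 10, 9, 6 → best response Left.
Column against M: payoffs 0, 5, 6 → best response Right.
Column against B: payoffs 6, 11, 3 → best response Center.
Mutual best responses: (T, Left); (M, Right).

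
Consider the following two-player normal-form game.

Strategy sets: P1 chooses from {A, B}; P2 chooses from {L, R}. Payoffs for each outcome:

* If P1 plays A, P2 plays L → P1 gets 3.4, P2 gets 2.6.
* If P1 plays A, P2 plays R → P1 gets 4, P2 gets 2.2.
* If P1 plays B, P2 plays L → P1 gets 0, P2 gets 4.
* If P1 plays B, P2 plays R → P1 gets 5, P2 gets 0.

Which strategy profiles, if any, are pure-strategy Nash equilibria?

The unique pure-strategy Nash equilibrium is (A, L).

(A, L): P1 gets 3.4, best alternative 0; P2 gets 2.6, best alternative 2.2. No profitable deviation — NE.
(A, R): P1 can switch to B (4 → 5). Not NE.
(B, L): P1 can switch to A (0 → 3.4). Not NE.
(B, R): P2 can switch to L (0 → 4). Not NE.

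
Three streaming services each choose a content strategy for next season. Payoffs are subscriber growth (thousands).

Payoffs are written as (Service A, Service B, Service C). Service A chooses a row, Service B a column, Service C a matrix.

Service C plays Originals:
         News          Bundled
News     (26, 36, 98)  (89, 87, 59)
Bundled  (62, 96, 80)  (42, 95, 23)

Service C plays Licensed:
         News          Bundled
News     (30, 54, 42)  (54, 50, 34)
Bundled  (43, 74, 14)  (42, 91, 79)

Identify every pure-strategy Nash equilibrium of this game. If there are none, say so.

The pure Nash equilibria are (News, Bundled, Originals), (Bundled, News, Originals).

Service A against (News, Originals): payoffs 26, 62 → best response Bundled.
Service A against (News, Licensed): payoffs 30, 43 → best response Bundled.
Service A against (Bundled, Originals): payoffs 89, 42 → best response News.
Service A against (Bundled, Licensed): payoffs 54, 42 → best response News.
Service B against (News, Originals): payoffs 36, 87 → best response Bundled.
Service B against (News, Licensed): payoffs 54, 50 → best response News.
Service B against (Bundled, Originals): payoffs 96, 95 → best response News.
Service B against (Bundled, Licensed): payoffs 74, 91 → best response Bundled.
Service C against (News, News): payoffs 98, 42 → best response Originals.
Service C against (News, Bundled): payoffs 59, 34 → best response Originals.
Service C against (Bundled, News): payoffs 80, 14 → best response Originals.
Service C against (Bundled, Bundled): payoffs 23, 79 → best response Licensed.
Mutual best responses: (News, Bundled, Originals); (Bundled, News, Originals).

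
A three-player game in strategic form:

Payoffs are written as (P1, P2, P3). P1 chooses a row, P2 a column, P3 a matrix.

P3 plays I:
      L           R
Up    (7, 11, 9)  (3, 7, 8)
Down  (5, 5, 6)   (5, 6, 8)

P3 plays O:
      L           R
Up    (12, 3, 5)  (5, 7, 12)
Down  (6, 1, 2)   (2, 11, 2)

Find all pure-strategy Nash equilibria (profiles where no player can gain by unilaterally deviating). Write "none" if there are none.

Pure-strategy Nash equilibria: (Up, L, I); (Up, R, O); (Down, R, I)

P1 against (L, I): payoffs 7, 5 → best response Up.
P1 against (L, O): payoffs 12, 6 → best response Up.
P1 against (R, I): payoffs 3, 5 → best response Down.
P1 against (R, O): payoffs 5, 2 → best response Up.
P2 against (Up, I): payoffs 11, 7 → best response L.
P2 against (Up, O): payoffs 3, 7 → best response R.
P2 against (Down, I): payoffs 5, 6 → best response R.
P2 against (Down, O): payoffs 1, 11 → best response R.
P3 against (Up, L): payoffs 9, 5 → best response I.
P3 against (Up, R): payoffs 8, 12 → best response O.
P3 against (Down, L): payoffs 6, 2 → best response I.
P3 against (Down, R): payoffs 8, 2 → best response I.
Mutual best responses: (Up, L, I); (Up, R, O); (Down, R, I).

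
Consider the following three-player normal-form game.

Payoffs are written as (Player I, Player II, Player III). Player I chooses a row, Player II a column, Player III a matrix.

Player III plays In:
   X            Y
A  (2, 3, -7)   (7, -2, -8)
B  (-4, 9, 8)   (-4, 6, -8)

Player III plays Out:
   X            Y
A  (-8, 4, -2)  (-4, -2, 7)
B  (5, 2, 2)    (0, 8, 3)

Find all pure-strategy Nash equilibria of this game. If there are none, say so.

Pure NE: (B, Y, Out)

(A, X, In): Player III can switch to Out (-7 → -2). Not NE.
(A, X, Out): Player I can switch to B (-8 → 5). Not NE.
(A, Y, In): Player II can switch to X (-2 → 3). Not NE.
(A, Y, Out): Player I can switch to B (-4 → 0). Not NE.
(B, X, In): Player I can switch to A (-4 → 2). Not NE.
(B, X, Out): Player II can switch to Y (2 → 8). Not NE.
(B, Y, In): Player I can switch to A (-4 → 7). Not NE.
(B, Y, Out): Player I gets 0, best alternative -4; Player II gets 8, best alternative 2; Player III gets 3, best alternative -8. No profitable deviation — NE.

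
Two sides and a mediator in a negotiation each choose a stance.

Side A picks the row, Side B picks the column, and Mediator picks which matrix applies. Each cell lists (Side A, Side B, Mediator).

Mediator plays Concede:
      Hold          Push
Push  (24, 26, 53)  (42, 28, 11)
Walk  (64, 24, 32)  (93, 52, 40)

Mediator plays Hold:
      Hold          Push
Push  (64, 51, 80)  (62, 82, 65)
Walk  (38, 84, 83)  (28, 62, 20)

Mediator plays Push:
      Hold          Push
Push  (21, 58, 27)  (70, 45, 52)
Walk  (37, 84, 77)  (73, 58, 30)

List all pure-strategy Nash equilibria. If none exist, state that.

The pure Nash equilibria are (Push, Push, Hold); (Walk, Push, Concede).

Side A against (Hold, Concede): payoffs 24, 64 → best response Walk.
Side A against (Hold, Hold): payoffs 64, 38 → best response Push.
Side A against (Hold, Push): payoffs 21, 37 → best response Walk.
Side A against (Push, Concede): payoffs 42, 93 → best response Walk.
Side A against (Push, Hold): payoffs 62, 28 → best response Push.
Side A against (Push, Push): payoffs 70, 73 → best response Walk.
Side B against (Push, Concede): payoffs 26, 28 → best response Push.
Side B against (Push, Hold): payoffs 51, 82 → best response Push.
Side B against (Push, Push): payoffs 58, 45 → best response Hold.
Side B against (Walk, Concede): payoffs 24, 52 → best response Push.
Side B against (Walk, Hold): payoffs 84, 62 → best response Hold.
Side B against (Walk, Push): payoffs 84, 58 → best response Hold.
Mediator against (Push, Hold): payoffs 53, 80, 27 → best response Hold.
Mediator against (Push, Push): payoffs 11, 65, 52 → best response Hold.
Mediator against (Walk, Hold): payoffs 32, 83, 77 → best response Hold.
Mediator against (Walk, Push): payoffs 40, 20, 30 → best response Concede.
Mutual best responses: (Push, Push, Hold); (Walk, Push, Concede).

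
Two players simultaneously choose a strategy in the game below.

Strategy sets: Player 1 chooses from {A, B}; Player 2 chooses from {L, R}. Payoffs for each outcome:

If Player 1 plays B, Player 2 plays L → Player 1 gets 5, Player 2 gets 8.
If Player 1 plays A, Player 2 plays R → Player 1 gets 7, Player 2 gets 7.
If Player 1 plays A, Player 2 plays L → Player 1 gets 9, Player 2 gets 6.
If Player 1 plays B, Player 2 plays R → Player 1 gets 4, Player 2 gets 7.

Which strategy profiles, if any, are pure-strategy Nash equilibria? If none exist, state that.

(A, L): Player 2 can switch to R (6 → 7). Not NE.
(A, R): Player 1 gets 7, best alternative 4; Player 2 gets 7, best alternative 6. No profitable deviation — NE.
(B, L): Player 1 can switch to A (5 → 9). Not NE.
(B, R): Player 1 can switch to A (4 → 7). Not NE.

Pure NE: (A, R)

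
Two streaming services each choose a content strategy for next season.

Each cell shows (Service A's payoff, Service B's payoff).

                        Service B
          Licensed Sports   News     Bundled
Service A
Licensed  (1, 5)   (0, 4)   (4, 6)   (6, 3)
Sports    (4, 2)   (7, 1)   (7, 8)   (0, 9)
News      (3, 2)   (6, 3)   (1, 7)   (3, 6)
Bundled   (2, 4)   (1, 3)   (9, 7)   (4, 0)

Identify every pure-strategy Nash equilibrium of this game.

(Bundled, News)

(Licensed, Licensed): Service A can switch to Sports (1 → 4). Not NE.
(Licensed, Sports): Service A can switch to Sports (0 → 7). Not NE.
(Licensed, News): Service A can switch to Sports (4 → 7). Not NE.
(Licensed, Bundled): Service B can switch to Licensed (3 → 5). Not NE.
(Sports, Licensed): Service B can switch to News (2 → 8). Not NE.
(Sports, Sports): Service B can switch to Licensed (1 → 2). Not NE.
(Sports, News): Service A can switch to Bundled (7 → 9). Not NE.
(Sports, Bundled): Service A can switch to Licensed (0 → 6). Not NE.
(News, Licensed): Service A can switch to Sports (3 → 4). Not NE.
(News, Sports): Service A can switch to Sports (6 → 7). Not NE.
(Bundled, News): Service A gets 9, best alternative 7; Service B gets 7, best alternative 4. No profitable deviation — NE.
(The remaining 5 profiles each have a profitable deviation by the same check.)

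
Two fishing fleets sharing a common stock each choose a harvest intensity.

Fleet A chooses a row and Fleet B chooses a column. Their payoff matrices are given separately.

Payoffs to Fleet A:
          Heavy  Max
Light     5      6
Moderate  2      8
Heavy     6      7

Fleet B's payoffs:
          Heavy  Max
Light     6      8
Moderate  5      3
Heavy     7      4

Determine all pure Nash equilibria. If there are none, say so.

Check each profile: it is a Nash equilibrium iff no player can strictly gain by switching unilaterally.
(Light, Heavy): Fleet A can switch to Heavy (5 → 6). Not NE.
(Light, Max): Fleet A can switch to Moderate (6 → 8). Not NE.
(Moderate, Heavy): Fleet A can switch to Light (2 → 5). Not NE.
(Moderate, Max): Fleet B can switch to Heavy (3 → 5). Not NE.
(Heavy, Heavy): Fleet A gets 6, best alternative 5; Fleet B gets 7, best alternative 4. No profitable deviation — NE.
(Heavy, Max): Fleet A can switch to Moderate (7 → 8). Not NE.

(Heavy, Heavy)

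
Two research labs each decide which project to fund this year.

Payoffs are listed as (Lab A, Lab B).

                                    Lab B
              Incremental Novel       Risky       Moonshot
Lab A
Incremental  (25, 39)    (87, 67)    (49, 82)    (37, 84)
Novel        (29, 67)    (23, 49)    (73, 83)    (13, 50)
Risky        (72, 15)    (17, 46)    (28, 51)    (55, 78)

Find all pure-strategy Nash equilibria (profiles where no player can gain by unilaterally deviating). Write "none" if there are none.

(Incremental, Incremental): Lab A can switch to Novel (25 → 29). Not NE.
(Incremental, Novel): Lab B can switch to Risky (67 → 82). Not NE.
(Incremental, Risky): Lab A can switch to Novel (49 → 73). Not NE.
(Incremental, Moonshot): Lab A can switch to Risky (37 → 55). Not NE.
(Novel, Incremental): Lab A can switch to Risky (29 → 72). Not NE.
(Novel, Novel): Lab A can switch to Incremental (23 → 87). Not NE.
(Novel, Risky): Lab A gets 73, best alternative 49; Lab B gets 83, best alternative 67. No profitable deviation — NE.
(Novel, Moonshot): Lab A can switch to Incremental (13 → 37). Not NE.
(Risky, Incremental): Lab B can switch to Novel (15 → 46). Not NE.
(Risky, Novel): Lab A can switch to Incremental (17 → 87). Not NE.
(Risky, Risky): Lab A can switch to Incremental (28 → 49). Not NE.
(Risky, Moonshot): Lab A gets 55, best alternative 37; Lab B gets 78, best alternative 51. No profitable deviation — NE.

Pure-strategy Nash equilibria: (Novel, Risky); (Risky, Moonshot)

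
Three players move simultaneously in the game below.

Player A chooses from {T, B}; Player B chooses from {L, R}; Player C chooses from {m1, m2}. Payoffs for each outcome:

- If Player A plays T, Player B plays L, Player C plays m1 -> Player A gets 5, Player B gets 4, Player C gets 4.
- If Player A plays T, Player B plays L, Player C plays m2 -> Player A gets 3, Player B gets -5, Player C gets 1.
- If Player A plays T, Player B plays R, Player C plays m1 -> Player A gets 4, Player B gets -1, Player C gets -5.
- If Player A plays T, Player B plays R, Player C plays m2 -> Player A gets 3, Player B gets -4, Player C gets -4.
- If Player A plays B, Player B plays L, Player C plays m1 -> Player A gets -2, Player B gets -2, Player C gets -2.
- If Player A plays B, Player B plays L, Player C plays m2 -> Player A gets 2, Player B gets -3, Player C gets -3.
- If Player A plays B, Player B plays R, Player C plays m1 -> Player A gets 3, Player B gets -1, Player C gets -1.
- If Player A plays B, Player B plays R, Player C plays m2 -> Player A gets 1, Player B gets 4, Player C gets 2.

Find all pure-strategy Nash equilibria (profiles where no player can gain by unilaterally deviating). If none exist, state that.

The pure Nash equilibria are (T, L, m1), (T, R, m2).

Player A against (L, m1): payoffs 5, -2 → best response T.
Player A against (L, m2): payoffs 3, 2 → best response T.
Player A against (R, m1): payoffs 4, 3 → best response T.
Player A against (R, m2): payoffs 3, 1 → best response T.
Player B against (T, m1): payoffs 4, -1 → best response L.
Player B against (T, m2): payoffs -5, -4 → best response R.
Player B against (B, m1): payoffs -2, -1 → best response R.
Player B against (B, m2): payoffs -3, 4 → best response R.
Player C against (T, L): payoffs 4, 1 → best response m1.
Player C against (T, R): payoffs -5, -4 → best response m2.
Player C against (B, L): payoffs -2, -3 → best response m1.
Player C against (B, R): payoffs -1, 2 → best response m2.
Mutual best responses: (T, L, m1); (T, R, m2).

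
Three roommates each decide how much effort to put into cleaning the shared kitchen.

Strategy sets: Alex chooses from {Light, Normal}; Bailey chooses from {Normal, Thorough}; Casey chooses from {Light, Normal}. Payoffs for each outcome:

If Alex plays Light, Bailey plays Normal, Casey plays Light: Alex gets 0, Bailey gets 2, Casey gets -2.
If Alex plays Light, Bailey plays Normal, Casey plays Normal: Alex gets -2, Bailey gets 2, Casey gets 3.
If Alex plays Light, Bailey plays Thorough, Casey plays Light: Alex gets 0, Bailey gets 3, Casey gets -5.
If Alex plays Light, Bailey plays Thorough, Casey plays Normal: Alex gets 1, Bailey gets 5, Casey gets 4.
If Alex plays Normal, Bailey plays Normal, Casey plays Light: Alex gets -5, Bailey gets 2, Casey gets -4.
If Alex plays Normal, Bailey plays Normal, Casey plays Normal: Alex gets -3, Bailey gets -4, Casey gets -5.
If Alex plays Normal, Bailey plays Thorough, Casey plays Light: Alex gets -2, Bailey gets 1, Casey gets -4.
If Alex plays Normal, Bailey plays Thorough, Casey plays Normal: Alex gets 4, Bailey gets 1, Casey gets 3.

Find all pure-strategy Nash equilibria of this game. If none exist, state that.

For each strategy profile, look for a profitable unilateral deviation.
(Light, Normal, Light): Bailey can switch to Thorough (2 → 3). Not NE.
(Light, Normal, Normal): Bailey can switch to Thorough (2 → 5). Not NE.
(Light, Thorough, Light): Casey can switch to Normal (-5 → 4). Not NE.
(Light, Thorough, Normal): Alex can switch to Normal (1 → 4). Not NE.
(Normal, Normal, Light): Alex can switch to Light (-5 → 0). Not NE.
(Normal, Normal, Normal): Alex can switch to Light (-3 → -2). Not NE.
(Normal, Thorough, Normal): Alex gets 4, best alternative 1; Bailey gets 1, best alternative -4; Casey gets 3, best alternative -4. No profitable deviation — NE.
(The remaining 1 profile has a profitable deviation by the same check.)

The unique pure-strategy Nash equilibrium is (Normal, Thorough, Normal).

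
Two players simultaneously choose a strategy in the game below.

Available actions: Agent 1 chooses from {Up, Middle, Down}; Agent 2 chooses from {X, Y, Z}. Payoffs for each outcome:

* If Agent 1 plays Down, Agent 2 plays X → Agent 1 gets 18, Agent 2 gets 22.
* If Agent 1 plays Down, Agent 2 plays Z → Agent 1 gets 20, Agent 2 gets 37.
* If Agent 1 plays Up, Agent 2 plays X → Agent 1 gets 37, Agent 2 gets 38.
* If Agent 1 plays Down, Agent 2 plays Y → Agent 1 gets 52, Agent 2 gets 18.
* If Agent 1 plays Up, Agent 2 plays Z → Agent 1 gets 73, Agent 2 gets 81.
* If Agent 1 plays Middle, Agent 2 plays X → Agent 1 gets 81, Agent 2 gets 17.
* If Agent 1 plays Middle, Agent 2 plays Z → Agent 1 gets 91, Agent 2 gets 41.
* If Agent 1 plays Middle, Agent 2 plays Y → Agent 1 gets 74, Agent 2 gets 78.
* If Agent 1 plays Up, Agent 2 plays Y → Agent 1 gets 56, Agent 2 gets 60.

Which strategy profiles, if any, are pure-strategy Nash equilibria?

(Up, X): Agent 1 can switch to Middle (37 → 81). Not NE.
(Up, Y): Agent 1 can switch to Middle (56 → 74). Not NE.
(Up, Z): Agent 1 can switch to Middle (73 → 91). Not NE.
(Middle, X): Agent 2 can switch to Y (17 → 78). Not NE.
(Middle, Y): Agent 1 gets 74, best alternative 56; Agent 2 gets 78, best alternative 41. No profitable deviation — NE.
(Middle, Z): Agent 2 can switch to Y (41 → 78). Not NE.
(Down, X): Agent 1 can switch to Up (18 → 37). Not NE.
(Down, Y): Agent 1 can switch to Up (52 → 56). Not NE.
(Down, Z): Agent 1 can switch to Up (20 → 73). Not NE.

(Middle, Y)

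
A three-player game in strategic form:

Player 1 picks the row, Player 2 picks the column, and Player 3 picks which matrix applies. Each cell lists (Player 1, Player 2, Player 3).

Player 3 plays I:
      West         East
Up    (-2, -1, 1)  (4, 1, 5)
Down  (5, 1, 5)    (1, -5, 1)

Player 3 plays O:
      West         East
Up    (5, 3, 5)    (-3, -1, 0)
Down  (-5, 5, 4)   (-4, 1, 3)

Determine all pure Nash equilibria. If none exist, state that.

(Up, West, I): Player 1 can switch to Down (-2 → 5). Not NE.
(Up, West, O): Player 1 gets 5, best alternative -5; Player 2 gets 3, best alternative -1; Player 3 gets 5, best alternative 1. No profitable deviation — NE.
(Up, East, I): Player 1 gets 4, best alternative 1; Player 2 gets 1, best alternative -1; Player 3 gets 5, best alternative 0. No profitable deviation — NE.
(Up, East, O): Player 2 can switch to West (-1 → 3). Not NE.
(Down, West, I): Player 1 gets 5, best alternative -2; Player 2 gets 1, best alternative -5; Player 3 gets 5, best alternative 4. No profitable deviation — NE.
(Down, West, O): Player 1 can switch to Up (-5 → 5). Not NE.
(Down, East, I): Player 1 can switch to Up (1 → 4). Not NE.
(Down, East, O): Player 1 can switch to Up (-4 → -3). Not NE.

Pure-strategy Nash equilibria: (Up, West, O), (Up, East, I), (Down, West, I)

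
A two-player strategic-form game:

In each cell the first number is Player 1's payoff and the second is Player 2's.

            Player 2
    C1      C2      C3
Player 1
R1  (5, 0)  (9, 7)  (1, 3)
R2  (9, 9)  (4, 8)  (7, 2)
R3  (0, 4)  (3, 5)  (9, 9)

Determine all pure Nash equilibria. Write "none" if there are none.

Player 1 against C1: payoffs 5, 9, 0 → best response R2.
Player 1 against C2: payoffs 9, 4, 3 → best response R1.
Player 1 against C3: payoffs 1, 7, 9 → best response R3.
Player 2 against R1: payoffs 0, 7, 3 → best response C2.
Player 2 against R2: payoffs 9, 8, 2 → best response C1.
Player 2 against R3: payoffs 4, 5, 9 → best response C3.
Mutual best responses: (R1, C2); (R2, C1); (R3, C3).

The pure Nash equilibria are (R1, C2), (R2, C1), (R3, C3).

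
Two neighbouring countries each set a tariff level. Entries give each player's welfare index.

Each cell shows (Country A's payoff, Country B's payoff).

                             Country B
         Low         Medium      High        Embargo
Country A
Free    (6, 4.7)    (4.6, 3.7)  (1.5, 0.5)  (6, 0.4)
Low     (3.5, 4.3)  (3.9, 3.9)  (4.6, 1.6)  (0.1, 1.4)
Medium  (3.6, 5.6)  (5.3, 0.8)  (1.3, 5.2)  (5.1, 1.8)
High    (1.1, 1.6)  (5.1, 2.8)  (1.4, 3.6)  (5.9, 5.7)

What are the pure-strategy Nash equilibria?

The unique pure-strategy Nash equilibrium is (Free, Low).

Mark each player's best response to every combination of opponents' strategies; a profile where every player is best-responding is a pure Nash equilibrium.
Country A against Low: payoffs 6, 3.5, 3.6, 1.1 → best response Free.
Country A against Medium: payoffs 4.6, 3.9, 5.3, 5.1 → best response Medium.
Country A against High: payoffs 1.5, 4.6, 1.3, 1.4 → best response Low.
Country A against Embargo: payoffs 6, 0.1, 5.1, 5.9 → best response Free.
Country B against Free: payoffs 4.7, 3.7, 0.5, 0.4 → best response Low.
Country B against Low: payoffs 4.3, 3.9, 1.6, 1.4 → best response Low.
Country B against Medium: payoffs 5.6, 0.8, 5.2, 1.8 → best response Low.
Country B against High: payoffs 1.6, 2.8, 3.6, 5.7 → best response Embargo.
Mutual best responses: (Free, Low).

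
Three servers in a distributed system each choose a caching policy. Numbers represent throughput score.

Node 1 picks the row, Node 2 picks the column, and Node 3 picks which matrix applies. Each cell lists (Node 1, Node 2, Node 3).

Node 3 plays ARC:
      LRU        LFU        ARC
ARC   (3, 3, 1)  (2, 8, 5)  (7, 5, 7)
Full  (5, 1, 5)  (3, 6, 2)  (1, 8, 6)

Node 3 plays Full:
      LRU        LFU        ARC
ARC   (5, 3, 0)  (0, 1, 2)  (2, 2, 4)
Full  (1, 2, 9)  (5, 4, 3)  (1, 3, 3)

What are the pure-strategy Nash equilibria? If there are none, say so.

(ARC, LRU, ARC): Node 1 can switch to Full (3 → 5). Not NE.
(ARC, LRU, Full): Node 3 can switch to ARC (0 → 1). Not NE.
(ARC, LFU, ARC): Node 1 can switch to Full (2 → 3). Not NE.
(ARC, LFU, Full): Node 1 can switch to Full (0 → 5). Not NE.
(ARC, ARC, ARC): Node 2 can switch to LFU (5 → 8). Not NE.
(ARC, ARC, Full): Node 2 can switch to LRU (2 → 3). Not NE.
(Full, LRU, ARC): Node 2 can switch to LFU (1 → 6). Not NE.
(Full, LRU, Full): Node 1 can switch to ARC (1 → 5). Not NE.
(Full, LFU, ARC): Node 2 can switch to ARC (6 → 8). Not NE.
(Full, LFU, Full): Node 1 gets 5, best alternative 0; Node 2 gets 4, best alternative 3; Node 3 gets 3, best alternative 2. No profitable deviation — NE.
(Full, ARC, ARC): Node 1 can switch to ARC (1 → 7). Not NE.
(The remaining 1 profile has a profitable deviation by the same check.)

(Full, LFU, Full)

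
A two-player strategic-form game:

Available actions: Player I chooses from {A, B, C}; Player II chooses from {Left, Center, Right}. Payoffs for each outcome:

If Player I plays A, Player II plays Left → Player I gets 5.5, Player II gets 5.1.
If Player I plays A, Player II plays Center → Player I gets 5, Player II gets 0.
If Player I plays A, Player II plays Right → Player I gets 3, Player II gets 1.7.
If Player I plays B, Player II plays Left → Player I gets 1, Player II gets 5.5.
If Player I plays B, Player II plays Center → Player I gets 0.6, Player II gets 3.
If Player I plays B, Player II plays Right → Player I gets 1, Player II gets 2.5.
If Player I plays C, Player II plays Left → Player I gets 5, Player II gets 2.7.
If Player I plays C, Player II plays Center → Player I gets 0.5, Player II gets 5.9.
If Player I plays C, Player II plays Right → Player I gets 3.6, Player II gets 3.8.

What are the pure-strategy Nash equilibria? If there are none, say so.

Pure NE: (A, Left)

Player I against Left: payoffs 5.5, 1, 5 → best response A.
Player I against Center: payoffs 5, 0.6, 0.5 → best response A.
Player I against Right: payoffs 3, 1, 3.6 → best response C.
Player II against A: payoffs 5.1, 0, 1.7 → best response Left.
Player II against B: payoffs 5.5, 3, 2.5 → best response Left.
Player II against C: payoffs 2.7, 5.9, 3.8 → best response Center.
Mutual best responses: (A, Left).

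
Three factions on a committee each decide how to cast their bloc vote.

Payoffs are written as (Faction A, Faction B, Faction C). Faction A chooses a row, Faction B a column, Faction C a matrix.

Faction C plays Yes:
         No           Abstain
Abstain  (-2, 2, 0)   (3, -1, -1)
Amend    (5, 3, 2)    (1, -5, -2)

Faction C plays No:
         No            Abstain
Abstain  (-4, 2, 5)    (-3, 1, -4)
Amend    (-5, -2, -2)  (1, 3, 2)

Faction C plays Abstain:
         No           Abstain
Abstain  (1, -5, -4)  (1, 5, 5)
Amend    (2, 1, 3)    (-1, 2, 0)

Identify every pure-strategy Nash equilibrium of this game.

Pure-strategy Nash equilibria: (Abstain, No, No); (Abstain, Abstain, Abstain); (Amend, Abstain, No)

Faction A against (No, Yes): payoffs -2, 5 → best response Amend.
Faction A against (No, No): payoffs -4, -5 → best response Abstain.
Faction A against (No, Abstain): payoffs 1, 2 → best response Amend.
Faction A against (Abstain, Yes): payoffs 3, 1 → best response Abstain.
Faction A against (Abstain, No): payoffs -3, 1 → best response Amend.
Faction A against (Abstain, Abstain): payoffs 1, -1 → best response Abstain.
Faction B against (Abstain, Yes): payoffs 2, -1 → best response No.
Faction B against (Abstain, No): payoffs 2, 1 → best response No.
Faction B against (Abstain, Abstain): payoffs -5, 5 → best response Abstain.
Faction B against (Amend, Yes): payoffs 3, -5 → best response No.
Faction B against (Amend, No): payoffs -2, 3 → best response Abstain.
Faction B against (Amend, Abstain): payoffs 1, 2 → best response Abstain.
Faction C against (Abstain, No): payoffs 0, 5, -4 → best response No.
Faction C against (Abstain, Abstain): payoffs -1, -4, 5 → best response Abstain.
Faction C against (Amend, No): payoffs 2, -2, 3 → best response Abstain.
Faction C against (Amend, Abstain): payoffs -2, 2, 0 → best response No.
Mutual best responses: (Abstain, No, No); (Abstain, Abstain, Abstain); (Amend, Abstain, No).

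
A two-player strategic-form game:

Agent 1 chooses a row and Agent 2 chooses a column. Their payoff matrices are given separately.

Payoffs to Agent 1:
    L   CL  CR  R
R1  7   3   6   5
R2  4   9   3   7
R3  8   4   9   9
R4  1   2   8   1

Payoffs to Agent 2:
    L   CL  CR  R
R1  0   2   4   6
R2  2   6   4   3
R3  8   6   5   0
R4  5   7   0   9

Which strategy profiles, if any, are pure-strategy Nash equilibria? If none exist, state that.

Pure-strategy Nash equilibria: (R2, CL); (R3, L)

Agent 1 against L: payoffs 7, 4, 8, 1 → best response R3.
Agent 1 against CL: payoffs 3, 9, 4, 2 → best response R2.
Agent 1 against CR: payoffs 6, 3, 9, 8 → best response R3.
Agent 1 against R: payoffs 5, 7, 9, 1 → best response R3.
Agent 2 against R1: payoffs 0, 2, 4, 6 → best response R.
Agent 2 against R2: payoffs 2, 6, 4, 3 → best response CL.
Agent 2 against R3: payoffs 8, 6, 5, 0 → best response L.
Agent 2 against R4: payoffs 5, 7, 0, 9 → best response R.
Mutual best responses: (R2, CL); (R3, L).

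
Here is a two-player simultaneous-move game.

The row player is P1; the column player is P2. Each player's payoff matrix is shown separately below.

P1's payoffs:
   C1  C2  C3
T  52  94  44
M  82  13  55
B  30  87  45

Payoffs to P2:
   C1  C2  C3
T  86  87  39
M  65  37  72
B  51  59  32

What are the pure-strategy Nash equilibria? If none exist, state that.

P1 against C1: payoffs 52, 82, 30 → best response M.
P1 against C2: payoffs 94, 13, 87 → best response T.
P1 against C3: payoffs 44, 55, 45 → best response M.
P2 against T: payoffs 86, 87, 39 → best response C2.
P2 against M: payoffs 65, 37, 72 → best response C3.
P2 against B: payoffs 51, 59, 32 → best response C2.
Mutual best responses: (T, C2); (M, C3).

The pure Nash equilibria are (T, C2) and (M, C3).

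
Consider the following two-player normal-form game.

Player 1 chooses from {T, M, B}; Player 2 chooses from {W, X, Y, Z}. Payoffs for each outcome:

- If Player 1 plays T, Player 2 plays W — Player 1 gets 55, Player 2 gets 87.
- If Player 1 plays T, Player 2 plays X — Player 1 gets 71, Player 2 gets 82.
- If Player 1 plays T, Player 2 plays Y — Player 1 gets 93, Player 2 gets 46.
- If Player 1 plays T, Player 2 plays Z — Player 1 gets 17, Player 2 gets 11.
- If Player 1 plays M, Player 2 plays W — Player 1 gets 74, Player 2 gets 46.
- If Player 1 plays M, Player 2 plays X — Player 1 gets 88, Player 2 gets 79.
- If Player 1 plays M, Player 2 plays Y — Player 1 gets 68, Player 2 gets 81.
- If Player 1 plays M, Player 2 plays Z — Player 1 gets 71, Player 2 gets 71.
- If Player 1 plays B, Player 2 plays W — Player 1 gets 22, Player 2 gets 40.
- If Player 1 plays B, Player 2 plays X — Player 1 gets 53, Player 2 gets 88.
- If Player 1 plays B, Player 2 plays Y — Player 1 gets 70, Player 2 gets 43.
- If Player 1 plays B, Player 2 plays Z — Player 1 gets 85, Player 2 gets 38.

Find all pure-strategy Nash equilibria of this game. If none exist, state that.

This game has no pure Nash equilibrium.

Player 1 against W: payoffs 55, 74, 22 → best response M.
Player 1 against X: payoffs 71, 88, 53 → best response M.
Player 1 against Y: payoffs 93, 68, 70 → best response T.
Player 1 against Z: payoffs 17, 71, 85 → best response B.
Player 2 against T: payoffs 87, 82, 46, 11 → best response W.
Player 2 against M: payoffs 46, 79, 81, 71 → best response Y.
Player 2 against B: payoffs 40, 88, 43, 38 → best response X.
No profile is a mutual best response for all players.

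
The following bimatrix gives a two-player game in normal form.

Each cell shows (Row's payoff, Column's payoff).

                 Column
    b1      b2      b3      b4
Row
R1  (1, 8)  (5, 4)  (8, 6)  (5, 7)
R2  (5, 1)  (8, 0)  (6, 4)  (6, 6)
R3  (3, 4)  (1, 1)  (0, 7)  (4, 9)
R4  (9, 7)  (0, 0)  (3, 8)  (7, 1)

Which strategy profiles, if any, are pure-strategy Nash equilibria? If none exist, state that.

Row against b1: payoffs 1, 5, 3, 9 → best response R4.
Row against b2: payoffs 5, 8, 1, 0 → best response R2.
Row against b3: payoffs 8, 6, 0, 3 → best response R1.
Row against b4: payoffs 5, 6, 4, 7 → best response R4.
Column against R1: payoffs 8, 4, 6, 7 → best response b1.
Column against R2: payoffs 1, 0, 4, 6 → best response b4.
Column against R3: payoffs 4, 1, 7, 9 → best response b4.
Column against R4: payoffs 7, 0, 8, 1 → best response b3.
No profile is a mutual best response for all players.

There is no pure-strategy Nash equilibrium.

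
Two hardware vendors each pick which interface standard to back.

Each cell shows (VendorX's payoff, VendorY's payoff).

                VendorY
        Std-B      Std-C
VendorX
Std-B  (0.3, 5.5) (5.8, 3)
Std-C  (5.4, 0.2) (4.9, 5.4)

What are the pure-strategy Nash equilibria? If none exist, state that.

Mark each player's best response to every combination of opponents' strategies; a profile where every player is best-responding is a pure Nash equilibrium.
VendorX against Std-B: payoffs 0.3, 5.4 → best response Std-C.
VendorX against Std-C: payoffs 5.8, 4.9 → best response Std-B.
VendorY against Std-B: payoffs 5.5, 3 → best response Std-B.
VendorY against Std-C: payoffs 0.2, 5.4 → best response Std-C.
No profile is a mutual best response for all players.

none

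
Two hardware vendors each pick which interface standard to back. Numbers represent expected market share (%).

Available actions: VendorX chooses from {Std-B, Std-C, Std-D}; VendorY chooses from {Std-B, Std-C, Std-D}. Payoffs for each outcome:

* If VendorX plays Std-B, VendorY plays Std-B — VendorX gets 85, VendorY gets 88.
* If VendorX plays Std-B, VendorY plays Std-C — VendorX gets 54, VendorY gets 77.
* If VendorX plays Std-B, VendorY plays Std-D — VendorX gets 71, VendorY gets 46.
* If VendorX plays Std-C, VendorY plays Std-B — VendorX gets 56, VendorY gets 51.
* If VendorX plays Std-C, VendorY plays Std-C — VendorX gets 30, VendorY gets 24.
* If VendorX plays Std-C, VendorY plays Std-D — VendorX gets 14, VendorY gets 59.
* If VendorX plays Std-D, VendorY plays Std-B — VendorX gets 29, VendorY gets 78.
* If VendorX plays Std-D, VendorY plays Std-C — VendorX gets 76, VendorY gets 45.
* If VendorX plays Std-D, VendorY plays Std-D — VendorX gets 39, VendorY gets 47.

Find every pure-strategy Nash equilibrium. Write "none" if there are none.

(Std-B, Std-B): VendorX gets 85, best alternative 56; VendorY gets 88, best alternative 77. No profitable deviation — NE.
(Std-B, Std-C): VendorX can switch to Std-D (54 → 76). Not NE.
(Std-B, Std-D): VendorY can switch to Std-B (46 → 88). Not NE.
(Std-C, Std-B): VendorX can switch to Std-B (56 → 85). Not NE.
(Std-C, Std-C): VendorX can switch to Std-B (30 → 54). Not NE.
(Std-C, Std-D): VendorX can switch to Std-B (14 → 71). Not NE.
(Std-D, Std-B): VendorX can switch to Std-B (29 → 85). Not NE.
(Std-D, Std-C): VendorY can switch to Std-B (45 → 78). Not NE.
(Std-D, Std-D): VendorX can switch to Std-B (39 → 71). Not NE.

(Std-B, Std-B)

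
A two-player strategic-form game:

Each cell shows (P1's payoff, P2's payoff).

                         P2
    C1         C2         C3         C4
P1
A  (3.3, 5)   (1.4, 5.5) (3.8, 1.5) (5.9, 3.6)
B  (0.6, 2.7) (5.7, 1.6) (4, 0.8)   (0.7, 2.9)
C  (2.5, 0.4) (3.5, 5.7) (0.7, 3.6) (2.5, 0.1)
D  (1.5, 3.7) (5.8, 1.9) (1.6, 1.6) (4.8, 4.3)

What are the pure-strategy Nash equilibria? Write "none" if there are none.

none

For each strategy profile, look for a profitable unilateral deviation.
(A, C1): P2 can switch to C2 (5 → 5.5). Not NE.
(A, C2): P1 can switch to B (1.4 → 5.7). Not NE.
(A, C3): P1 can switch to B (3.8 → 4). Not NE.
(A, C4): P2 can switch to C1 (3.6 → 5). Not NE.
(B, C1): P1 can switch to A (0.6 → 3.3). Not NE.
(B, C2): P1 can switch to D (5.7 → 5.8). Not NE.
(B, C3): P2 can switch to C1 (0.8 → 2.7). Not NE.
(B, C4): P1 can switch to A (0.7 → 5.9). Not NE.
(C, C1): P1 can switch to A (2.5 → 3.3). Not NE.
(C, C2): P1 can switch to B (3.5 → 5.7). Not NE.
(C, C3): P1 can switch to A (0.7 → 3.8). Not NE.
(C, C4): P1 can switch to A (2.5 → 5.9). Not NE.
(The remaining 4 profiles each have a profitable deviation by the same check.)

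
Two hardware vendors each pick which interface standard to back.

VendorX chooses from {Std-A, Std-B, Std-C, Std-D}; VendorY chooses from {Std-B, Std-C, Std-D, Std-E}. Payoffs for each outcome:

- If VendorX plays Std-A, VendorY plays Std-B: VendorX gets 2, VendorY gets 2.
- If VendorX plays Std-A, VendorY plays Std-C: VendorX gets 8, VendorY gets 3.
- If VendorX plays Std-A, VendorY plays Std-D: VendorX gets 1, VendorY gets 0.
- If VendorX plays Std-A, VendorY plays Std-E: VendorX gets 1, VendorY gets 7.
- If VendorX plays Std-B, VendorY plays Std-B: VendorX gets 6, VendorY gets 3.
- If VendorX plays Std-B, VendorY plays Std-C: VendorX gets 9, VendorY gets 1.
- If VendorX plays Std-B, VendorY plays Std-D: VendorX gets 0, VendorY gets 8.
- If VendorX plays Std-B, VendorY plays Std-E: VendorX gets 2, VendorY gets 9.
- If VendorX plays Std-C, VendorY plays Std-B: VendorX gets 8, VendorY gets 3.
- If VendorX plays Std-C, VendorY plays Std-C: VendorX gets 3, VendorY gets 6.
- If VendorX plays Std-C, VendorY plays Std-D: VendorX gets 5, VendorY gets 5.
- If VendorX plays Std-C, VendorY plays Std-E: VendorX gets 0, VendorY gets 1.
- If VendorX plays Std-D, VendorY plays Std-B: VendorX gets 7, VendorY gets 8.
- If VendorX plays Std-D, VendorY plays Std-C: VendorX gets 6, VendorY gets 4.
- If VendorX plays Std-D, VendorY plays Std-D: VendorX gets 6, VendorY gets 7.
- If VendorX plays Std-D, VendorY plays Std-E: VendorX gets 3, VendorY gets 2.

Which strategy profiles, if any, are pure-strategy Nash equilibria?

This game has no pure Nash equilibrium.

VendorX against Std-B: payoffs 2, 6, 8, 7 → best response Std-C.
VendorX against Std-C: payoffs 8, 9, 3, 6 → best response Std-B.
VendorX against Std-D: payoffs 1, 0, 5, 6 → best response Std-D.
VendorX against Std-E: payoffs 1, 2, 0, 3 → best response Std-D.
VendorY against Std-A: payoffs 2, 3, 0, 7 → best response Std-E.
VendorY against Std-B: payoffs 3, 1, 8, 9 → best response Std-E.
VendorY against Std-C: payoffs 3, 6, 5, 1 → best response Std-C.
VendorY against Std-D: payoffs 8, 4, 7, 2 → best response Std-B.
No profile is a mutual best response for all players.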